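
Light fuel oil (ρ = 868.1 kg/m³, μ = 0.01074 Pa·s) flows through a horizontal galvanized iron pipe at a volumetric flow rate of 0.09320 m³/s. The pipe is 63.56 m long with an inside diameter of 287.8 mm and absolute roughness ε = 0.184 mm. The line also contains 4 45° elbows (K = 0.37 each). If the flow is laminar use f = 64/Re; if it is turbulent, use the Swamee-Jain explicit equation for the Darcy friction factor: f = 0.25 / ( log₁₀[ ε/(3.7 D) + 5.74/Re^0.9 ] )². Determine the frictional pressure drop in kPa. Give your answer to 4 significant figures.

Cross-sectional area A = πD²/4 = π(0.2878)²/4 = 0.06505 m²; mean velocity V = Q/A = 0.0932/0.06505 = 1.433 m/s.
Reynolds number Re = ρVD/μ = 868.1 · 1.433 · 0.2878 / 0.0107 = 3.333e+04.
Re > 4000 → turbulent. Relative roughness ε/D = 0.000184/0.2878 = 0.000639. Swamee-Jain: f = 0.25/(log₁₀[0.000639/3.7 + 5.74/3.333e+04^0.9])² = 0.25/(log₁₀[0.000173 + 0.000488])² = 0.25/(-3.18)² = 0.02472.
Total minor-loss coefficient ΣK = 4·0.37 = 1.48.
ΔP = [f·L/D + ΣK]·(ρV²/2) = [0.02472·63.56/0.2878 + 1.48]·(868.1·1.433²/2) = [5.46 + 1.48]·890.9 = 6183 Pa.
ΔP = 6183 Pa = 6.183 kPa.

ΔP ≈ 6.183 kPa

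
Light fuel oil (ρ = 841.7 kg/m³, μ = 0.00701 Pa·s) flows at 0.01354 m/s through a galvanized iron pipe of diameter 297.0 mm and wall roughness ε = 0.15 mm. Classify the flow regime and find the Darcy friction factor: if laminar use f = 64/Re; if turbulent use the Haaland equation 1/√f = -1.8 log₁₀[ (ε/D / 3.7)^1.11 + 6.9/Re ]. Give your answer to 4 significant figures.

Re = ρVD/μ = 841.7·0.01354·0.297/0.00701 = 482.9.
Re < 2300 → laminar, so f = 64/Re = 0.1325 (roughness is irrelevant in laminar flow).

f ≈ 0.1325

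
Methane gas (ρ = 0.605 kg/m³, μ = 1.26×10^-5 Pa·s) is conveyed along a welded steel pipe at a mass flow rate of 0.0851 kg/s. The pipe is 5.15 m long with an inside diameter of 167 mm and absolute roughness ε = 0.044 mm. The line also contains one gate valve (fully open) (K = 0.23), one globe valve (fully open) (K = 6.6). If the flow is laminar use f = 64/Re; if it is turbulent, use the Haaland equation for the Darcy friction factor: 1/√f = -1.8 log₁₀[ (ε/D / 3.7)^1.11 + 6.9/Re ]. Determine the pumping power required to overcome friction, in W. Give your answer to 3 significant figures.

A = πD²/4 = π(0.167)²/4 = 0.0219 m²; mean velocity V = ṁ/(ρA) = 0.0851/(0.605 · 0.0219) = 6.422 m/s.
Reynolds number Re = ρVD/μ = 0.605 · 6.422 · 0.167 / 1.26e-05 = 5.149e+04.
Re > 4000 → turbulent. Relative roughness ε/D = 4.4e-05/0.167 = 0.000263. Haaland: 1/√f = -1.8 log₁₀[(0.000263/3.7)^1.11 + 6.9/5.149e+04] = -1.8 log₁₀[2.49e-05 + 0.000134] = 6.838, so f = 0.02139.
Total minor-loss coefficient ΣK = 1·0.23 + 1·6.6 = 6.83.
ΔP = [f·L/D + ΣK]·(ρV²/2) = [0.02139·5.15/0.167 + 6.83]·(0.605·6.422²/2) = [0.6595 + 6.83]·12.47 = 93.43 Pa.
Q = ṁ/ρ = 0.0851/0.605 = 0.1407 m³/s.
Pumping power P = QΔP = 0.1407·93.43 = 13.14 W = 13.1 W.

P ≈ 13.1 W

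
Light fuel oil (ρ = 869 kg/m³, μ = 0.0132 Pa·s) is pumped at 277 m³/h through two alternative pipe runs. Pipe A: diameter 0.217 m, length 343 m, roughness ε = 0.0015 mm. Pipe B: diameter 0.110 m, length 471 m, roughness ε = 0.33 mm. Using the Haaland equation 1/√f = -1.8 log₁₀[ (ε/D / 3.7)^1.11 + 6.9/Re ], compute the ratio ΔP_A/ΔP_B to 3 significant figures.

Pipe A: V = Q/A = 0.07694/0.03698 = 2.081 m/s; Re = 2.972e+04; ε/D = 6.91e-06; Haaland → f = 0.02338; ΔP_A = f(L/D)(ρV²/2) = 6.95e+04 Pa.
Pipe B: V = Q/A = 0.07694/0.009503 = 8.097 m/s; Re = 5.863e+04; ε/D = 0.003; Haaland → f = 0.02815; ΔP_B = f(L/D)(ρV²/2) = 3.433e+06 Pa.
ΔP_A/ΔP_B = 6.95e+04/3.433e+06 = 0.0202.

ΔP_A/ΔP_B ≈ 0.0202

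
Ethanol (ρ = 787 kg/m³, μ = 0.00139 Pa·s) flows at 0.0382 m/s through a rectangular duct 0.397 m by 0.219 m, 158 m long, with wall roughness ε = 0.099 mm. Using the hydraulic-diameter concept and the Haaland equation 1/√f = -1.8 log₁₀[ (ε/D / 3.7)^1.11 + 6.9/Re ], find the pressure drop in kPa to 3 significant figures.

Hydraulic diameter D_h = 4A/P = 4·(0.397·0.219)/(2·(0.397+0.219)) = 0.3478/1.232 = 0.2823 m.
Re = ρVD_h/μ = 787·0.0382·0.2823/0.00139 = 6105.
ε/D_h = 9.9e-05/0.2823 = 0.000351; Haaland gives 1/√f = -1.8 log₁₀[3.42e-05+0.00113] = 5.281, so f = 0.03586.
ΔP = f(L/D_h)(ρV²/2) = 0.03586·158/0.2823·0.5742 = 11.52 Pa.
ΔP = 0.0115 kPa.

ΔP ≈ 0.0115 kPa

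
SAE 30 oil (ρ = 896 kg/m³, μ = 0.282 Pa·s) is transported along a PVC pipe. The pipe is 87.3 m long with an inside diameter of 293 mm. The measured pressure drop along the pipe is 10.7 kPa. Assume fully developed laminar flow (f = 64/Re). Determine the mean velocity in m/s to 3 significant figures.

V ≈ 1.17 m/s

For laminar flow, f = 64/Re with Re = ρVD/μ, so Darcy-Weisbach reduces to ΔP = 32μLV/D². Solving for V: V = ΔP·D²/(32μL) = 1.07e+04·(0.293)²/(32·0.282·87.3) = 1.166 m/s.
Check: Re = ρVD/μ = 896·1.166·0.293/0.282 = 1086 < 2300, so the laminar assumption holds.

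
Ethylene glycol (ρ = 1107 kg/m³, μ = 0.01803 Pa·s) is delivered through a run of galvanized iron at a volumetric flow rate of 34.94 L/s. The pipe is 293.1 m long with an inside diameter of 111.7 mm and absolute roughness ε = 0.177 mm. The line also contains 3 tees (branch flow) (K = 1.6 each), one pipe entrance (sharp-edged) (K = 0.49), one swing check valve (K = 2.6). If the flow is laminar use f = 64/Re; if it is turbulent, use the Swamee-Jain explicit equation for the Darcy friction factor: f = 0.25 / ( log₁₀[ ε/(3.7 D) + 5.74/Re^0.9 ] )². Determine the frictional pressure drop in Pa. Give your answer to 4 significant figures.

Q = 34.94 L/s = 34.94/1000 = 0.03494 m³/s.
Cross-sectional area A = πD²/4 = π(0.1117)²/4 = 0.009799 m²; mean velocity V = Q/A = 0.03494/0.009799 = 3.566 m/s.
Reynolds number Re = ρVD/μ = 1107 · 3.566 · 0.1117 / 0.018 = 2.445e+04.
Re > 4000 → turbulent. Relative roughness ε/D = 0.000177/0.1117 = 0.00158. Swamee-Jain: f = 0.25/(log₁₀[0.00158/3.7 + 5.74/2.445e+04^0.9])² = 0.25/(log₁₀[0.000428 + 0.000645])² = 0.25/(-2.969)² = 0.02835.
Total minor-loss coefficient ΣK = 3·1.6 + 1·0.49 + 1·2.6 = 7.89.
ΔP = [f·L/D + ΣK]·(ρV²/2) = [0.02835·293.1/0.1117 + 7.89]·(1107·3.566²/2) = [74.4 + 7.89]·7037 = 5.791e+05 Pa.

ΔP ≈ 579100 Pa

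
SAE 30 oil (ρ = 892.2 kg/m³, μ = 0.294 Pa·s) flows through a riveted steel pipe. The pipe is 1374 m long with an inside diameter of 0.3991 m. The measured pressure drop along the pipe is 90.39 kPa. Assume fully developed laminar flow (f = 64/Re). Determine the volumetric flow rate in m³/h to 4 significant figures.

For laminar flow, f = 64/Re with Re = ρVD/μ, so Darcy-Weisbach reduces to ΔP = 32μLV/D². Solving for V: V = ΔP·D²/(32μL) = 9.039e+04·(0.3991)²/(32·0.294·1374) = 1.114 m/s.
Check: Re = ρVD/μ = 892.2·1.114·0.3991/0.294 = 1349 < 2300, so the laminar assumption holds.
Q = V·A = 1.114·(π/4·0.3991²) = 0.1393 m³/s = 501.6 m³/h.

Q ≈ 501.6 m³/h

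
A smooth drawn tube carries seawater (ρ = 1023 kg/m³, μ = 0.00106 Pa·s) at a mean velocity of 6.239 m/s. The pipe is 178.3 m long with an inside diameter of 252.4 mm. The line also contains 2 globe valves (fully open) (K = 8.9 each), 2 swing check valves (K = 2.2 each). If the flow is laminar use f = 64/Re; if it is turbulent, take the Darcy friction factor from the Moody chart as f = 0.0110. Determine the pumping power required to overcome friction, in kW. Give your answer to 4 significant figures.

P ≈ 186.3 kW

Reynolds number Re = ρVD/μ = 1023 · 6.239 · 0.2524 / 0.00106 = 1.52e+06.
Re > 4000 → turbulent; use the Moody-chart value f = 0.0110.
Total minor-loss coefficient ΣK = 2·8.9 + 2·2.2 = 22.2.
ΔP = [f·L/D + ΣK]·(ρV²/2) = [0.011·178.3/0.2524 + 22.2]·(1023·6.239²/2) = [7.771 + 22.2]·1.991e+04 = 5.967e+05 Pa.
Q = V·A = 6.239·0.05003 = 0.3122 m³/s.
Pumping power P = QΔP = 0.3122·5.967e+05 = 186280 W = 186.3 kW.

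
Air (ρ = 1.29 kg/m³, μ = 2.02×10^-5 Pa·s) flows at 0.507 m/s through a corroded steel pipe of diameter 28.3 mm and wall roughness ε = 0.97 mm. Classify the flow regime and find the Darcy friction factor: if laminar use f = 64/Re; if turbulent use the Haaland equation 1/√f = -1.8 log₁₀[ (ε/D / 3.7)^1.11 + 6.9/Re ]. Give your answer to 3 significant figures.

Re = ρVD/μ = 1.29·0.507·0.0283/2.02e-05 = 916.3.
Re < 2300 → laminar, so f = 64/Re = 0.06985 (roughness is irrelevant in laminar flow).

f ≈ 0.0698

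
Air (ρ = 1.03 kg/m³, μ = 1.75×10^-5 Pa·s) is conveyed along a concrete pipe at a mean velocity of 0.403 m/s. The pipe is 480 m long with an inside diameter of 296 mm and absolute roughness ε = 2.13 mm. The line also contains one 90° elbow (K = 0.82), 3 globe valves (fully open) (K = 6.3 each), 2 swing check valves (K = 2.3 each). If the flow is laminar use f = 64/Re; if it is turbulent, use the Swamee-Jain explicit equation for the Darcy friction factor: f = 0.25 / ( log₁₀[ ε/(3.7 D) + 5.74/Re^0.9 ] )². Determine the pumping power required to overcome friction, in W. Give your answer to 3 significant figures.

Reynolds number Re = ρVD/μ = 1.03 · 0.403 · 0.296 / 1.75e-05 = 7021.
Re > 4000 → turbulent. Relative roughness ε/D = 0.00213/0.296 = 0.0072. Swamee-Jain: f = 0.25/(log₁₀[0.0072/3.7 + 5.74/7021^0.9])² = 0.25/(log₁₀[0.00194 + 0.00198])² = 0.25/(-2.406)² = 0.04319.
Total minor-loss coefficient ΣK = 1·0.82 + 3·6.3 + 2·2.3 = 24.3.
ΔP = [f·L/D + ΣK]·(ρV²/2) = [0.04319·480/0.296 + 24.3]·(1.03·0.403²/2) = [70.04 + 24.3]·0.08364 = 7.892 Pa.
Q = V·A = 0.403·0.06881 = 0.02773 m³/s.
Pumping power P = QΔP = 0.02773·7.892 = 0.2189 W = 0.219 W.

P ≈ 0.219 W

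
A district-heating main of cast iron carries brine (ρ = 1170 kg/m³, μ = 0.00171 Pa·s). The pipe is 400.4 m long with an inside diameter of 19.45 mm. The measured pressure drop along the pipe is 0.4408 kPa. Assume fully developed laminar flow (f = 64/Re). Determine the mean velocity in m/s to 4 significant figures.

For laminar flow, f = 64/Re with Re = ρVD/μ, so Darcy-Weisbach reduces to ΔP = 32μLV/D². Solving for V: V = ΔP·D²/(32μL) = 440.8·(0.01945)²/(32·0.00171·400.4) = 0.007611 m/s.
Check: Re = ρVD/μ = 1170·0.007611·0.01945/0.00171 = 101.3 < 2300, so the laminar assumption holds.

V ≈ 0.007611 m/s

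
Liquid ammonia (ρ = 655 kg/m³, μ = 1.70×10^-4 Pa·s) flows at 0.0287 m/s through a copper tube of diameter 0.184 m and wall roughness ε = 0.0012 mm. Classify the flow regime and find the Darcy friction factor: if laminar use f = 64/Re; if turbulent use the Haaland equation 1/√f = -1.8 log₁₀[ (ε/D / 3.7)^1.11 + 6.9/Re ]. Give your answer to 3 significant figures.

f ≈ 0.0256

Re = ρVD/μ = 655·0.0287·0.184/0.00017 = 2.035e+04.
Re > 4000 → turbulent. ε/D = 1.2e-06/0.184 = 6.52e-06; Haaland: 1/√f = -1.8 log₁₀[4.1e-07 + 0.000339] = 6.244, so f = 0.02565.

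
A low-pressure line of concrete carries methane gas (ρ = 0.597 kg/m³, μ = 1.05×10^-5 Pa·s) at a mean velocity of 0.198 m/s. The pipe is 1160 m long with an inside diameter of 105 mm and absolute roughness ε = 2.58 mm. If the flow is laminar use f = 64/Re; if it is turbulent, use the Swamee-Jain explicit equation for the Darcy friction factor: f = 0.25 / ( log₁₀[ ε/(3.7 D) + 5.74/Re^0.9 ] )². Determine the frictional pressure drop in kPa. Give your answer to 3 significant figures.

ΔP ≈ 0.00700 kPa

Reynolds number Re = ρVD/μ = 0.597 · 0.198 · 0.105 / 1.05e-05 = 1182.
Re < 2300 → laminar flow, so f = 64/Re = 64/1182 = 0.05414 (the turbulent correlation is not needed).
Darcy-Weisbach: ΔP = f(L/D)(ρV²/2) = 0.05414·(1160/0.105)·(0.597·0.198²/2) = 0.05414·1.105e+04·0.0117 = 7 Pa.
ΔP = 7 Pa = 0.00700 kPa.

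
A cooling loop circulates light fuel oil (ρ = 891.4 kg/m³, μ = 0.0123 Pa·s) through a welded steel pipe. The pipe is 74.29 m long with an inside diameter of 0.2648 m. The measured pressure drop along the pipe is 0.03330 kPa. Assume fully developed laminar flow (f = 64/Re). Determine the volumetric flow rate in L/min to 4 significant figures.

For laminar flow, f = 64/Re with Re = ρVD/μ, so Darcy-Weisbach reduces to ΔP = 32μLV/D². Solving for V: V = ΔP·D²/(32μL) = 33.3·(0.2648)²/(32·0.0123·74.29) = 0.07985 m/s.
Check: Re = ρVD/μ = 891.4·0.07985·0.2648/0.0123 = 1532 < 2300, so the laminar assumption holds.
Q = V·A = 0.07985·(π/4·0.2648²) = 0.004398 m³/s = 263.9 L/min.

Q ≈ 263.9 L/min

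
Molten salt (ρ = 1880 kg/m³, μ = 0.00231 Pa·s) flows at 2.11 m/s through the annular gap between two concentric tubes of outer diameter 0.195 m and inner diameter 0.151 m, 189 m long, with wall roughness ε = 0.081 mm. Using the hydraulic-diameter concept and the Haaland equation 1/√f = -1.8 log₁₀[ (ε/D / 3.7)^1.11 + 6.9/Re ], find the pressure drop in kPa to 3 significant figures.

Hydraulic diameter D_h = 4A/P = D_o - D_i = 0.195 - 0.151 = 0.044 m.
Re = ρVD_h/μ = 1880·2.11·0.044/0.00231 = 7.556e+04.
ε/D_h = 8.1e-05/0.044 = 0.00184; Haaland gives 1/√f = -1.8 log₁₀[0.000216+9.13e-05] = 6.324, so f = 0.02501.
ΔP = f(L/D_h)(ρV²/2) = 0.02501·189/0.044·4185 = 4.496e+05 Pa.
ΔP = 450 kPa.

ΔP ≈ 450 kPa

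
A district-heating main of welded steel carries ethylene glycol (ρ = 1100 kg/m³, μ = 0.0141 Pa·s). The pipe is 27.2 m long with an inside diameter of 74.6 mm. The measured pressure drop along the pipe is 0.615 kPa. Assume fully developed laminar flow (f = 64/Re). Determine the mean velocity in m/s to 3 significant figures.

For laminar flow, f = 64/Re with Re = ρVD/μ, so Darcy-Weisbach reduces to ΔP = 32μLV/D². Solving for V: V = ΔP·D²/(32μL) = 615·(0.0746)²/(32·0.0141·27.2) = 0.2789 m/s.
Check: Re = ρVD/μ = 1100·0.2789·0.0746/0.0141 = 1623 < 2300, so the laminar assumption holds.

V ≈ 0.279 m/s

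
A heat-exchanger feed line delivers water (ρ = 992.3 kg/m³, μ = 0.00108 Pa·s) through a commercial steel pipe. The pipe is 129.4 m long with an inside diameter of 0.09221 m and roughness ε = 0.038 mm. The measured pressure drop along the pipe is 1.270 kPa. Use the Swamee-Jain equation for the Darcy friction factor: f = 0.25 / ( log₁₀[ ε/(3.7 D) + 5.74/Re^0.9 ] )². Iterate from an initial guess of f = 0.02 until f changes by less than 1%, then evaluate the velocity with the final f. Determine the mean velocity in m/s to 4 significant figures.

Rearranging Darcy-Weisbach: V = √(2·ΔP·D/(f·L·ρ)). With ε/D = 3.8e-05/0.09221 = 0.000412, iterate starting from f = 0.02:
  f = 0.02 → V = √(2·1270·0.09221/(0.02·129.4·992.3)) = 0.302 m/s; Re = ρVD/μ = 2.559e+04; f → 0.02541
  f = 0.02541 → V = 0.2679 m/s; Re = 2.27e+04; f → 0.02607
  f = 0.02607 → V = 0.2645 m/s; Re = 2.241e+04; f → 0.02615
Converged (Δf/f < 1%). With the final f = 0.02615: V = √(2·1270·0.09221/(0.02615·129.4·992.3)) = 0.2641 m/s.

V ≈ 0.2641 m/s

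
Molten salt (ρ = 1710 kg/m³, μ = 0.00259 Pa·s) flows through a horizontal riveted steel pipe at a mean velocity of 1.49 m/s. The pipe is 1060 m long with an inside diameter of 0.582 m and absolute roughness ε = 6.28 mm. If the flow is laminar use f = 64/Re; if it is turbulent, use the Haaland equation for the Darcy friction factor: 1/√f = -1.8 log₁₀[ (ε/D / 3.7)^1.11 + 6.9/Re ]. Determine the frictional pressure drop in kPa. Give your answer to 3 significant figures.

ΔP ≈ 135 kPa

Reynolds number Re = ρVD/μ = 1710 · 1.49 · 0.582 / 0.00259 = 5.725e+05.
Re > 4000 → turbulent. Relative roughness ε/D = 0.00628/0.582 = 0.0108. Haaland: 1/√f = -1.8 log₁₀[(0.0108/3.7)^1.11 + 6.9/5.725e+05] = -1.8 log₁₀[0.00153 + 1.21e-05] = 5.059, so f = 0.03907.
Darcy-Weisbach: ΔP = f(L/D)(ρV²/2) = 0.03907·(1060/0.582)·(1710·1.49²/2) = 0.03907·1821·1898 = 1.351e+05 Pa.
ΔP = 1.351e+05 Pa = 135 kPa.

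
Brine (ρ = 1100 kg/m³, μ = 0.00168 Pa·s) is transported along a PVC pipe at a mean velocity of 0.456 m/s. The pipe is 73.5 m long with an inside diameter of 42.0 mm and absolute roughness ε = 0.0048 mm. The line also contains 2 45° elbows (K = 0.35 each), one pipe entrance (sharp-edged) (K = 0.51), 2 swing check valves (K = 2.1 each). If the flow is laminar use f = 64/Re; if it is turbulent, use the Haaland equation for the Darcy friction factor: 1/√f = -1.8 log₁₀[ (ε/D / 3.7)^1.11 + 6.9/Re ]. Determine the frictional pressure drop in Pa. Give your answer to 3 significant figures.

Reynolds number Re = ρVD/μ = 1100 · 0.456 · 0.042 / 0.00168 = 1.254e+04.
Re > 4000 → turbulent. Relative roughness ε/D = 4.8e-06/0.042 = 0.000114. Haaland: 1/√f = -1.8 log₁₀[(0.000114/3.7)^1.11 + 6.9/1.254e+04] = -1.8 log₁₀[9.86e-06 + 0.00055] = 5.853, so f = 0.02919.
Total minor-loss coefficient ΣK = 2·0.35 + 1·0.51 + 2·2.1 = 5.41.
ΔP = [f·L/D + ΣK]·(ρV²/2) = [0.02919·73.5/0.042 + 5.41]·(1100·0.456²/2) = [51.08 + 5.41]·114.4 = 6461 Pa.

ΔP ≈ 6460 Pa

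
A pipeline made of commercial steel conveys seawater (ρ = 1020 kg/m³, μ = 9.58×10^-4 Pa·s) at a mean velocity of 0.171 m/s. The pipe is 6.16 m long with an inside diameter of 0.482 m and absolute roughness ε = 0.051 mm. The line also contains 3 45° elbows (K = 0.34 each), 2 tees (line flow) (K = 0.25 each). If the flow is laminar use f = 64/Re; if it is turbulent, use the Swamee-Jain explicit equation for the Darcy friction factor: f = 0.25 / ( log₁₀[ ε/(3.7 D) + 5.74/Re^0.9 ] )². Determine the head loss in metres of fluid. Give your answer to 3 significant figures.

Reynolds number Re = ρVD/μ = 1020 · 0.171 · 0.482 / 0.000958 = 8.776e+04.
Re > 4000 → turbulent. Relative roughness ε/D = 5.1e-05/0.482 = 0.000106. Swamee-Jain: f = 0.25/(log₁₀[0.000106/3.7 + 5.74/8.776e+04^0.9])² = 0.25/(log₁₀[2.86e-05 + 0.000204])² = 0.25/(-3.633)² = 0.01894.
Total minor-loss coefficient ΣK = 3·0.34 + 2·0.25 = 1.52.
ΔP = [f·L/D + ΣK]·(ρV²/2) = [0.01894·6.16/0.482 + 1.52]·(1020·0.171²/2) = [0.2421 + 1.52]·14.91 = 26.28 Pa.
Head loss h_f = ΔP/(ρg) = 26.28/(1020·9.81) = 0.00263 m.

h_f ≈ 0.00263 m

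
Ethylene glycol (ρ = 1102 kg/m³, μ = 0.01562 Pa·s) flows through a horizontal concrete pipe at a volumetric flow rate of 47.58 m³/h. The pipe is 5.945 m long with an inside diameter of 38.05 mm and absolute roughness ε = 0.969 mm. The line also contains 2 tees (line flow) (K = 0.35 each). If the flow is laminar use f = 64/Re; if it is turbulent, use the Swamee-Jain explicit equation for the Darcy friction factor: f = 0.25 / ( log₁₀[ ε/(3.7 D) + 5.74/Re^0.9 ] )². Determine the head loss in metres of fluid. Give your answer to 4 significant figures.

Q = 47.58 m³/h = 47.58/3600 = 0.01322 m³/s.
Cross-sectional area A = πD²/4 = π(0.03805)²/4 = 0.001137 m²; mean velocity V = Q/A = 0.01322/0.001137 = 11.62 m/s.
Reynolds number Re = ρVD/μ = 1102 · 11.62 · 0.03805 / 0.0156 = 3.12e+04.
Re > 4000 → turbulent. Relative roughness ε/D = 0.000969/0.03805 = 0.0255. Swamee-Jain: f = 0.25/(log₁₀[0.0255/3.7 + 5.74/3.12e+04^0.9])² = 0.25/(log₁₀[0.00688 + 0.000518])² = 0.25/(-2.131)² = 0.05507.
Total minor-loss coefficient ΣK = 2·0.35 = 0.7.
ΔP = [f·L/D + ΣK]·(ρV²/2) = [0.05507·5.945/0.03805 + 0.7]·(1102·11.62²/2) = [8.604 + 0.7]·7.444e+04 = 6.925e+05 Pa.
Head loss h_f = ΔP/(ρg) = 6.925e+05/(1102·9.81) = 64.06 m.

h_f ≈ 64.06 m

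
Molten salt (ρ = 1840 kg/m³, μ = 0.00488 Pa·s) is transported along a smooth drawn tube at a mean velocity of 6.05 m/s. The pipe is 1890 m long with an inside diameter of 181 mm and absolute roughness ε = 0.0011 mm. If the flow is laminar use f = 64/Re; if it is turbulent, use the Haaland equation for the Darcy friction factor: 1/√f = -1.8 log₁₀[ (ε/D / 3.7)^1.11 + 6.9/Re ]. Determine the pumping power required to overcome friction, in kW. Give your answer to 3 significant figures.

Reynolds number Re = ρVD/μ = 1840 · 6.05 · 0.181 / 0.00488 = 4.129e+05.
Re > 4000 → turbulent. Relative roughness ε/D = 1.1e-06/0.181 = 6.08e-06. Haaland: 1/√f = -1.8 log₁₀[(6.08e-06/3.7)^1.11 + 6.9/4.129e+05] = -1.8 log₁₀[3.8e-07 + 1.67e-05] = 8.581, so f = 0.01358.
Darcy-Weisbach: ΔP = f(L/D)(ρV²/2) = 0.01358·(1890/0.181)·(1840·6.05²/2) = 0.01358·1.044e+04·3.367e+04 = 4.775e+06 Pa.
Q = V·A = 6.05·0.02573 = 0.1557 m³/s.
Pumping power P = QΔP = 0.1557·4.775e+06 = 743400 W = 743 kW.

P ≈ 743 kW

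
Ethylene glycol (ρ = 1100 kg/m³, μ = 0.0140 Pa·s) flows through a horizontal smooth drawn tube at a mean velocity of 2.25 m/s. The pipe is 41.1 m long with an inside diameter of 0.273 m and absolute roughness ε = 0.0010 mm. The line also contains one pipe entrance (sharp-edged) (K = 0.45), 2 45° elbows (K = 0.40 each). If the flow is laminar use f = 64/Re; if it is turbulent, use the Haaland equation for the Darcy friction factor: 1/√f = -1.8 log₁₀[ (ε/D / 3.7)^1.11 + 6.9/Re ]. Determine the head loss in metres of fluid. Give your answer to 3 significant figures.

Reynolds number Re = ρVD/μ = 1100 · 2.25 · 0.273 / 0.014 = 4.826e+04.
Re > 4000 → turbulent. Relative roughness ε/D = 1e-06/0.273 = 3.66e-06. Haaland: 1/√f = -1.8 log₁₀[(3.66e-06/3.7)^1.11 + 6.9/4.826e+04] = -1.8 log₁₀[2.16e-07 + 0.000143] = 6.919, so f = 0.02089.
Total minor-loss coefficient ΣK = 1·0.45 + 2·0.4 = 1.25.
ΔP = [f·L/D + ΣK]·(ρV²/2) = [0.02089·41.1/0.273 + 1.25]·(1100·2.25²/2) = [3.144 + 1.25]·2784 = 1.224e+04 Pa.
Head loss h_f = ΔP/(ρg) = 1.224e+04/(1100·9.81) = 1.13 m.

h_f ≈ 1.13 m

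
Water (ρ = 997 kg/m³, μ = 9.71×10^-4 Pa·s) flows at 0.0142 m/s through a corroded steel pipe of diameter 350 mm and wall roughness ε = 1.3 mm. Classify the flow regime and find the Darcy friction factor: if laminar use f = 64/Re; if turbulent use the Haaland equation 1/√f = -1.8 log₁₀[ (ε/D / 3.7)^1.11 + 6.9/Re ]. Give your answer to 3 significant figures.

Re = ρVD/μ = 997·0.0142·0.35/0.000971 = 5103.
Re > 4000 → turbulent. ε/D = 0.0013/0.35 = 0.00371; Haaland: 1/√f = -1.8 log₁₀[0.00047 + 0.00135] = 4.931, so f = 0.04113.

f ≈ 0.0411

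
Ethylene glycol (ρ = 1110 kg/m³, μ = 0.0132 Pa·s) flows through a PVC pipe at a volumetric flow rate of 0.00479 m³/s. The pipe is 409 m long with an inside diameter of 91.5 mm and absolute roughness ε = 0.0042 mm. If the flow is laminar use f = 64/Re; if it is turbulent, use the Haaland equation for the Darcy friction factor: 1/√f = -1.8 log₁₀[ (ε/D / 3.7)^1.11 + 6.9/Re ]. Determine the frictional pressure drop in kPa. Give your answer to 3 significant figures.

ΔP ≈ 48.0 kPa

Cross-sectional area A = πD²/4 = π(0.0915)²/4 = 0.006576 m²; mean velocity V = Q/A = 0.00479/0.006576 = 0.7285 m/s.
Reynolds number Re = ρVD/μ = 1110 · 0.7285 · 0.0915 / 0.0132 = 5605.
Re > 4000 → turbulent. Relative roughness ε/D = 4.2e-06/0.0915 = 4.59e-05. Haaland: 1/√f = -1.8 log₁₀[(4.59e-05/3.7)^1.11 + 6.9/5605] = -1.8 log₁₀[3.58e-06 + 0.00123] = 5.235, so f = 0.03649.
Darcy-Weisbach: ΔP = f(L/D)(ρV²/2) = 0.03649·(409/0.0915)·(1110·0.7285²/2) = 0.03649·4470·294.5 = 4.803e+04 Pa.
ΔP = 4.803e+04 Pa = 48.0 kPa.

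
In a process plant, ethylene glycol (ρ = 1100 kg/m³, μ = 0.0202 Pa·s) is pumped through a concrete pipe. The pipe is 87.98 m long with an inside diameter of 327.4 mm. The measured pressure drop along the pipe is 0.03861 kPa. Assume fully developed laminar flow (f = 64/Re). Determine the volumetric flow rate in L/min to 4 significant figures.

For laminar flow, f = 64/Re with Re = ρVD/μ, so Darcy-Weisbach reduces to ΔP = 32μLV/D². Solving for V: V = ΔP·D²/(32μL) = 38.61·(0.3274)²/(32·0.0202·87.98) = 0.07277 m/s.
Check: Re = ρVD/μ = 1100·0.07277·0.3274/0.0202 = 1297 < 2300, so the laminar assumption holds.
Q = V·A = 0.07277·(π/4·0.3274²) = 0.006127 m³/s = 367.6 L/min.

Q ≈ 367.6 L/min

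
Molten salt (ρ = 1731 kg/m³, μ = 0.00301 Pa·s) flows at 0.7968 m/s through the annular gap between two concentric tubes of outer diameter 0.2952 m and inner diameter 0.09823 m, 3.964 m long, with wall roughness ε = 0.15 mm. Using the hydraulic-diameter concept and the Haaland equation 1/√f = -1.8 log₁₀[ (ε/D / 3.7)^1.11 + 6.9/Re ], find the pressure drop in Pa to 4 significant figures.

Hydraulic diameter D_h = 4A/P = D_o - D_i = 0.2952 - 0.09823 = 0.197 m.
Re = ρVD_h/μ = 1731·0.7968·0.197/0.00301 = 9.026e+04.
ε/D_h = 0.00015/0.197 = 0.000762; Haaland gives 1/√f = -1.8 log₁₀[8.09e-05+7.64e-05] = 6.846, so f = 0.02134.
ΔP = f(L/D_h)(ρV²/2) = 0.02134·3.964/0.197·549.5 = 236 Pa.

ΔP ≈ 236.0 Pa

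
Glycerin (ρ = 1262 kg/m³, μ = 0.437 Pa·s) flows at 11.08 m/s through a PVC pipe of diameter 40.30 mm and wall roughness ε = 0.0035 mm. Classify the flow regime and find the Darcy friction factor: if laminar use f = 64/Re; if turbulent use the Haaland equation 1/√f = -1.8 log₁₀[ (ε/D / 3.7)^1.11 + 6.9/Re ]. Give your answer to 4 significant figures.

f ≈ 0.04963

Re = ρVD/μ = 1262·11.08·0.0403/0.437 = 1290.
Re < 2300 → laminar, so f = 64/Re = 0.04963 (roughness is irrelevant in laminar flow).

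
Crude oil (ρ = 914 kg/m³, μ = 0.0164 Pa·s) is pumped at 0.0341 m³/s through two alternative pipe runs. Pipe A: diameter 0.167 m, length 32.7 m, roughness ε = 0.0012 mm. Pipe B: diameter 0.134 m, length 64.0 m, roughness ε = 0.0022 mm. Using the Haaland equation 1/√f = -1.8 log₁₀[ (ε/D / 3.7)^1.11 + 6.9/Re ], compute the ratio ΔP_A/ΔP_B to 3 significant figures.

ΔP_A/ΔP_B ≈ 0.180

Pipe A: V = Q/A = 0.0341/0.0219 = 1.557 m/s; Re = 1.449e+04; ε/D = 7.19e-06; Haaland → f = 0.02797; ΔP_A = f(L/D)(ρV²/2) = 6066 Pa.
Pipe B: V = Q/A = 0.0341/0.0141 = 2.418 m/s; Re = 1.806e+04; ε/D = 1.64e-05; Haaland → f = 0.02644; ΔP_B = f(L/D)(ρV²/2) = 3.374e+04 Pa.
ΔP_A/ΔP_B = 6066/3.374e+04 = 0.180.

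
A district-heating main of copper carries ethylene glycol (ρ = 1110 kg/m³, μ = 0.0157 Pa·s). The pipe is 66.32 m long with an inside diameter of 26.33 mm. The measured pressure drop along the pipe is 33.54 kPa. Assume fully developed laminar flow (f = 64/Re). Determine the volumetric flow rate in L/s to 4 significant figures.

For laminar flow, f = 64/Re with Re = ρVD/μ, so Darcy-Weisbach reduces to ΔP = 32μLV/D². Solving for V: V = ΔP·D²/(32μL) = 3.354e+04·(0.02633)²/(32·0.0157·66.32) = 0.6979 m/s.
Check: Re = ρVD/μ = 1110·0.6979·0.02633/0.0157 = 1299 < 2300, so the laminar assumption holds.
Q = V·A = 0.6979·(π/4·0.02633²) = 0.00038 m³/s = 0.3800 L/s.

Q ≈ 0.3800 L/s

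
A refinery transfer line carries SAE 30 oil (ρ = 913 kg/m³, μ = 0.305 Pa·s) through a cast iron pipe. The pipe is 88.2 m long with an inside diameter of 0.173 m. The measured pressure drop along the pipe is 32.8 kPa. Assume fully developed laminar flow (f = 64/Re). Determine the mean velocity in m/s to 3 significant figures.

For laminar flow, f = 64/Re with Re = ρVD/μ, so Darcy-Weisbach reduces to ΔP = 32μLV/D². Solving for V: V = ΔP·D²/(32μL) = 3.28e+04·(0.173)²/(32·0.305·88.2) = 1.14 m/s.
Check: Re = ρVD/μ = 913·1.14·0.173/0.305 = 590.6 < 2300, so the laminar assumption holds.

V ≈ 1.14 m/s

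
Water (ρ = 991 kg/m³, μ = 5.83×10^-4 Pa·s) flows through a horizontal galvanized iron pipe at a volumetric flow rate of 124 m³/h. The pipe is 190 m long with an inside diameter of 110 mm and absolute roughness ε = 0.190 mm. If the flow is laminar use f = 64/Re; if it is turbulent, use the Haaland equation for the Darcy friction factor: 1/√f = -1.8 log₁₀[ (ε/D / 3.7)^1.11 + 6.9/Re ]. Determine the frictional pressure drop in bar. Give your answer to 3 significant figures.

ΔP ≈ 2.57 bar

Q = 124 m³/h = 124/3600 = 0.03444 m³/s.
Cross-sectional area A = πD²/4 = π(0.11)²/4 = 0.009503 m²; mean velocity V = Q/A = 0.03444/0.009503 = 3.624 m/s.
Reynolds number Re = ρVD/μ = 991 · 3.624 · 0.11 / 0.000583 = 6.777e+05.
Re > 4000 → turbulent. Relative roughness ε/D = 0.00019/0.11 = 0.00173. Haaland: 1/√f = -1.8 log₁₀[(0.00173/3.7)^1.11 + 6.9/6.777e+05] = -1.8 log₁₀[0.000201 + 1.02e-05] = 6.616, so f = 0.02284.
Darcy-Weisbach: ΔP = f(L/D)(ρV²/2) = 0.02284·(190/0.11)·(991·3.624²/2) = 0.02284·1727·6509 = 2.568e+05 Pa.
ΔP = 2.568e+05 Pa = 2.57 bar.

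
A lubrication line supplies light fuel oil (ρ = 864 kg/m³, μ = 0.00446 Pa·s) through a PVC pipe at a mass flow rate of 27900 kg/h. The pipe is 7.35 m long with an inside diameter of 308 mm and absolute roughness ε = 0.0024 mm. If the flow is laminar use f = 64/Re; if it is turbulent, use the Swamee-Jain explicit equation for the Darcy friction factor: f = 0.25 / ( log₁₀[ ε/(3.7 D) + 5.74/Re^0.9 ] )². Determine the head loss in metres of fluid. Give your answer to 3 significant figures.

h_f ≈ 6.00×10^-4 m

ṁ = 27900 kg/h = 27900/3600 = 7.75 kg/s.
A = πD²/4 = π(0.308)²/4 = 0.07451 m²; mean velocity V = ṁ/(ρA) = 7.75/(864 · 0.07451) = 0.1204 m/s.
Reynolds number Re = ρVD/μ = 864 · 0.1204 · 0.308 / 0.00446 = 7183.
Re > 4000 → turbulent. Relative roughness ε/D = 2.4e-06/0.308 = 7.79e-06. Swamee-Jain: f = 0.25/(log₁₀[7.79e-06/3.7 + 5.74/7183^0.9])² = 0.25/(log₁₀[2.11e-06 + 0.00194])² = 0.25/(-2.711)² = 0.03401.
Darcy-Weisbach: ΔP = f(L/D)(ρV²/2) = 0.03401·(7.35/0.308)·(864·0.1204²/2) = 0.03401·23.86·6.261 = 5.082 Pa.
Head loss h_f = ΔP/(ρg) = 5.082/(864·9.81) = 6.00×10^-4 m.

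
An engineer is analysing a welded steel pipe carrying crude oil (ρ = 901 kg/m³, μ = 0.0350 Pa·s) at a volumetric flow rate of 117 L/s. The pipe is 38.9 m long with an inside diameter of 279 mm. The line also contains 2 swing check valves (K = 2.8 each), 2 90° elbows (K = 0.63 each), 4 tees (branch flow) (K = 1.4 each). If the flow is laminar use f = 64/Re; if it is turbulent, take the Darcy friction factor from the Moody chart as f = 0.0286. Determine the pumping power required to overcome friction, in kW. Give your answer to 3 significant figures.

Q = 117 L/s = 117/1000 = 0.117 m³/s.
Cross-sectional area A = πD²/4 = π(0.279)²/4 = 0.06114 m²; mean velocity V = Q/A = 0.117/0.06114 = 1.914 m/s.
Reynolds number Re = ρVD/μ = 901 · 1.914 · 0.279 / 0.035 = 1.375e+04.
Re > 4000 → turbulent; use the Moody-chart value f = 0.0286.
Total minor-loss coefficient ΣK = 2·2.8 + 2·0.63 + 4·1.4 = 12.5.
ΔP = [f·L/D + ΣK]·(ρV²/2) = [0.0286·38.9/0.279 + 12.5]·(901·1.914²/2) = [3.988 + 12.5]·1650 = 2.714e+04 Pa.
Pumping power P = QΔP = 0.117·2.714e+04 = 3175 W = 3.18 kW.

P ≈ 3.18 kW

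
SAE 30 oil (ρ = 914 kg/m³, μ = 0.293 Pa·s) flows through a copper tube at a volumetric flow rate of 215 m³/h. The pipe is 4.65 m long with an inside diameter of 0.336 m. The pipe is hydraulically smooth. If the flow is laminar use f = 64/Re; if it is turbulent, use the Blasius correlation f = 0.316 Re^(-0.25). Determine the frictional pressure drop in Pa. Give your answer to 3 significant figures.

Q = 215 m³/h = 215/3600 = 0.05972 m³/s.
Cross-sectional area A = πD²/4 = π(0.336)²/4 = 0.08867 m²; mean velocity V = Q/A = 0.05972/0.08867 = 0.6735 m/s.
Reynolds number Re = ρVD/μ = 914 · 0.6735 · 0.336 / 0.293 = 706.
Re < 2300 → laminar flow, so f = 64/Re = 64/706 = 0.09066 (the turbulent correlation is not needed).
Darcy-Weisbach: ΔP = f(L/D)(ρV²/2) = 0.09066·(4.65/0.336)·(914·0.6735²/2) = 0.09066·13.84·207.3 = 260.1 Pa.

ΔP ≈ 260 Pa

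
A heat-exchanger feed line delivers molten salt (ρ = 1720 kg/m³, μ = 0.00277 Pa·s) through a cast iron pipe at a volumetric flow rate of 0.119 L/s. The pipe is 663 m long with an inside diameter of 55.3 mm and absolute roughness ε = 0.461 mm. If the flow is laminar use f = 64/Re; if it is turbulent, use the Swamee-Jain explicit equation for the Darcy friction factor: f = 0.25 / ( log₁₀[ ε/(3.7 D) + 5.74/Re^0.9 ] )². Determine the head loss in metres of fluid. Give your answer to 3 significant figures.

Q = 0.119 L/s = 0.119/1000 = 0.000119 m³/s.
Cross-sectional area A = πD²/4 = π(0.0553)²/4 = 0.002402 m²; mean velocity V = Q/A = 0.000119/0.002402 = 0.04955 m/s.
Reynolds number Re = ρVD/μ = 1720 · 0.04955 · 0.0553 / 0.00277 = 1701.
Re < 2300 → laminar flow, so f = 64/Re = 64/1701 = 0.03762 (the turbulent correlation is not needed).
Darcy-Weisbach: ΔP = f(L/D)(ρV²/2) = 0.03762·(663/0.0553)·(1720·0.04955²/2) = 0.03762·1.199e+04·2.111 = 952.1 Pa.
Head loss h_f = ΔP/(ρg) = 952.1/(1720·9.81) = 0.0564 m.

h_f ≈ 0.0564 m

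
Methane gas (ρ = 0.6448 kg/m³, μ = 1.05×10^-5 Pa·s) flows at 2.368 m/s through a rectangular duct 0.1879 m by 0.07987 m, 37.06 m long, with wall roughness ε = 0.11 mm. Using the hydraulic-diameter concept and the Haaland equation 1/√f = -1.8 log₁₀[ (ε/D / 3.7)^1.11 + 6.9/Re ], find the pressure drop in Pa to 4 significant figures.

ΔP ≈ 17.20 Pa

Hydraulic diameter D_h = 4A/P = 4·(0.1879·0.07987)/(2·(0.1879+0.07987)) = 0.06003/0.5355 = 0.1121 m.
Re = ρVD_h/μ = 0.6448·2.368·0.1121/1.05e-05 = 1.63e+04.
ε/D_h = 0.00011/0.1121 = 0.000981; Haaland gives 1/√f = -1.8 log₁₀[0.000107+0.000423] = 5.896, so f = 0.02877.
ΔP = f(L/D_h)(ρV²/2) = 0.02877·37.06/0.1121·1.808 = 17.2 Pa.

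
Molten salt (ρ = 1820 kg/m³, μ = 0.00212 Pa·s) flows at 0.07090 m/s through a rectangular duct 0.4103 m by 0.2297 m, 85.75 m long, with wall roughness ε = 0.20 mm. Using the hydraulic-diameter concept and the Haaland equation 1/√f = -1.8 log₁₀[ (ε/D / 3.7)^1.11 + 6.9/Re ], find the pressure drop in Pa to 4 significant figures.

ΔP ≈ 36.83 Pa

Hydraulic diameter D_h = 4A/P = 4·(0.4103·0.2297)/(2·(0.4103+0.2297)) = 0.377/1.28 = 0.2945 m.
Re = ρVD_h/μ = 1820·0.0709·0.2945/0.00212 = 1.793e+04.
ε/D_h = 0.0002/0.2945 = 0.000679; Haaland gives 1/√f = -1.8 log₁₀[7.12e-05+0.000385] = 6.014, so f = 0.02765.
ΔP = f(L/D_h)(ρV²/2) = 0.02765·85.75/0.2945·4.574 = 36.83 Pa.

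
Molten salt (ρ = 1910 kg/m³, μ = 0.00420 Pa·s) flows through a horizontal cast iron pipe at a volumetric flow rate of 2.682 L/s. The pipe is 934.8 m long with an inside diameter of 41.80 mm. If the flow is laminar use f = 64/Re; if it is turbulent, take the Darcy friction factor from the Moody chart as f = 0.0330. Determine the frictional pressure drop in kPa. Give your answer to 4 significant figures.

Q = 2.682 L/s = 2.682/1000 = 0.002682 m³/s.
Cross-sectional area A = πD²/4 = π(0.0418)²/4 = 0.001372 m²; mean velocity V = Q/A = 0.002682/0.001372 = 1.954 m/s.
Reynolds number Re = ρVD/μ = 1910 · 1.954 · 0.0418 / 0.0042 = 3.715e+04.
Re > 4000 → turbulent; use the Moody-chart value f = 0.0330.
Darcy-Weisbach: ΔP = f(L/D)(ρV²/2) = 0.033·(934.8/0.0418)·(1910·1.954²/2) = 0.033·2.236e+04·3648 = 2.692e+06 Pa.
ΔP = 2.692e+06 Pa = 2692 kPa.

ΔP ≈ 2692 kPa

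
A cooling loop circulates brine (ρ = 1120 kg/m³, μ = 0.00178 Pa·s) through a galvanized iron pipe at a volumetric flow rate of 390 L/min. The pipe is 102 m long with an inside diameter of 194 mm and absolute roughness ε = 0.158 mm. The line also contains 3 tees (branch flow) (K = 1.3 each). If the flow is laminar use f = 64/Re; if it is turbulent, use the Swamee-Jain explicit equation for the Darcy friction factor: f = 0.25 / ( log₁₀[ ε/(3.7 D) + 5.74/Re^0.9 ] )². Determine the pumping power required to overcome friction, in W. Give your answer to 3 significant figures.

P ≈ 3.11 W

Q = 390 L/min = 390/60000 = 0.0065 m³/s.
Cross-sectional area A = πD²/4 = π(0.194)²/4 = 0.02956 m²; mean velocity V = Q/A = 0.0065/0.02956 = 0.2199 m/s.
Reynolds number Re = ρVD/μ = 1120 · 0.2199 · 0.194 / 0.00178 = 2.684e+04.
Re > 4000 → turbulent. Relative roughness ε/D = 0.000158/0.194 = 0.000814. Swamee-Jain: f = 0.25/(log₁₀[0.000814/3.7 + 5.74/2.684e+04^0.9])² = 0.25/(log₁₀[0.00022 + 0.000593])² = 0.25/(-3.09)² = 0.02618.
Total minor-loss coefficient ΣK = 3·1.3 = 3.9.
ΔP = [f·L/D + ΣK]·(ρV²/2) = [0.02618·102/0.194 + 3.9]·(1120·0.2199²/2) = [13.77 + 3.9]·27.08 = 478.4 Pa.
Pumping power P = QΔP = 0.0065·478.4 = 3.110 W = 3.11 W.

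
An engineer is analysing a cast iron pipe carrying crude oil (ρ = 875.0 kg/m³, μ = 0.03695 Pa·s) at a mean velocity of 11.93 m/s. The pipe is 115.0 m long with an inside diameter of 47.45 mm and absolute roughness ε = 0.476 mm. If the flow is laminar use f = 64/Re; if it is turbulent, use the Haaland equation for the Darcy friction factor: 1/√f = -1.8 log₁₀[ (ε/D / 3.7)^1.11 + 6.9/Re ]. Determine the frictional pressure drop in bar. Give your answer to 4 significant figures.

Reynolds number Re = ρVD/μ = 875 · 11.93 · 0.04745 / 0.0369 = 1.341e+04.
Re > 4000 → turbulent. Relative roughness ε/D = 0.000476/0.04745 = 0.01. Haaland: 1/√f = -1.8 log₁₀[(0.01/3.7)^1.11 + 6.9/1.341e+04] = -1.8 log₁₀[0.00142 + 0.000515] = 4.886, so f = 0.04189.
Darcy-Weisbach: ΔP = f(L/D)(ρV²/2) = 0.04189·(115/0.04745)·(875·11.93²/2) = 0.04189·2424·6.227e+04 = 6.321e+06 Pa.
ΔP = 6.321e+06 Pa = 63.21 bar.

ΔP ≈ 63.21 bar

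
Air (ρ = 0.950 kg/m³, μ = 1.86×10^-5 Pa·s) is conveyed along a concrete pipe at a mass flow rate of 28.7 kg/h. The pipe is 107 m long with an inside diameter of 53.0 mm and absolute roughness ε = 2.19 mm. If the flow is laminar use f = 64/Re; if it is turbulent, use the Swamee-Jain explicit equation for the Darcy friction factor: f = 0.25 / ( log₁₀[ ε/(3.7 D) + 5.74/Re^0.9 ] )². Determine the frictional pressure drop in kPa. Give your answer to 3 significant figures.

ΔP ≈ 0.960 kPa

ṁ = 28.7 kg/h = 28.7/3600 = 0.007972 kg/s.
A = πD²/4 = π(0.053)²/4 = 0.002206 m²; mean velocity V = ṁ/(ρA) = 0.007972/(0.95 · 0.002206) = 3.804 m/s.
Reynolds number Re = ρVD/μ = 0.95 · 3.804 · 0.053 / 1.86e-05 = 1.03e+04.
Re > 4000 → turbulent. Relative roughness ε/D = 0.00219/0.053 = 0.0413. Swamee-Jain: f = 0.25/(log₁₀[0.0413/3.7 + 5.74/1.03e+04^0.9])² = 0.25/(log₁₀[0.0112 + 0.0014])² = 0.25/(-1.901)² = 0.06921.
Darcy-Weisbach: ΔP = f(L/D)(ρV²/2) = 0.06921·(107/0.053)·(0.95·3.804²/2) = 0.06921·2019·6.873 = 960.3 Pa.
ΔP = 960.3 Pa = 0.960 kPa.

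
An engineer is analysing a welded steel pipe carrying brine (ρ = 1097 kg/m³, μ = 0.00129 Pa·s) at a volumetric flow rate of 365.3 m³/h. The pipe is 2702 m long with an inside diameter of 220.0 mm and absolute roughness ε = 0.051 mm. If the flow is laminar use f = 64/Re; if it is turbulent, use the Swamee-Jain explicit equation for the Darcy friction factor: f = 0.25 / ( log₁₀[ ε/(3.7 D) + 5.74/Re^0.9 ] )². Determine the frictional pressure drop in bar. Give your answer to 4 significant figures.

ΔP ≈ 7.586 bar

Q = 365.3 m³/h = 365.3/3600 = 0.1015 m³/s.
Cross-sectional area A = πD²/4 = π(0.22)²/4 = 0.03801 m²; mean velocity V = Q/A = 0.1015/0.03801 = 2.669 m/s.
Reynolds number Re = ρVD/μ = 1097 · 2.669 · 0.22 / 0.00129 = 4.994e+05.
Re > 4000 → turbulent. Relative roughness ε/D = 5.1e-05/0.22 = 0.000232. Swamee-Jain: f = 0.25/(log₁₀[0.000232/3.7 + 5.74/4.994e+05^0.9])² = 0.25/(log₁₀[6.27e-05 + 4.27e-05])² = 0.25/(-3.977)² = 0.0158.
Darcy-Weisbach: ΔP = f(L/D)(ρV²/2) = 0.0158·(2702/0.22)·(1097·2.669²/2) = 0.0158·1.228e+04·3908 = 7.586e+05 Pa.
ΔP = 7.586e+05 Pa = 7.586 bar.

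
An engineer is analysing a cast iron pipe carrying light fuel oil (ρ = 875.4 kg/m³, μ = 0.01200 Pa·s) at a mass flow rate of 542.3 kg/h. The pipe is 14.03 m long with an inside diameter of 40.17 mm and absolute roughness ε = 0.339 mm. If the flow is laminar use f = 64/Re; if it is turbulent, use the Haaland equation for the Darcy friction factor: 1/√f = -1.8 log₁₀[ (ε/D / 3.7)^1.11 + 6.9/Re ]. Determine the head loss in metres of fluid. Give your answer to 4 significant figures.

h_f ≈ 0.05279 m

ṁ = 542.3 kg/h = 542.3/3600 = 0.1506 kg/s.
A = πD²/4 = π(0.04017)²/4 = 0.001267 m²; mean velocity V = ṁ/(ρA) = 0.1506/(875.4 · 0.001267) = 0.1358 m/s.
Reynolds number Re = ρVD/μ = 875.4 · 0.1358 · 0.04017 / 0.012 = 397.9.
Re < 2300 → laminar flow, so f = 64/Re = 64/397.9 = 0.1608 (the turbulent correlation is not needed).
Darcy-Weisbach: ΔP = f(L/D)(ρV²/2) = 0.1608·(14.03/0.04017)·(875.4·0.1358²/2) = 0.1608·349.3·8.07 = 453.3 Pa.
Head loss h_f = ΔP/(ρg) = 453.3/(875.4·9.81) = 0.05279 m.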